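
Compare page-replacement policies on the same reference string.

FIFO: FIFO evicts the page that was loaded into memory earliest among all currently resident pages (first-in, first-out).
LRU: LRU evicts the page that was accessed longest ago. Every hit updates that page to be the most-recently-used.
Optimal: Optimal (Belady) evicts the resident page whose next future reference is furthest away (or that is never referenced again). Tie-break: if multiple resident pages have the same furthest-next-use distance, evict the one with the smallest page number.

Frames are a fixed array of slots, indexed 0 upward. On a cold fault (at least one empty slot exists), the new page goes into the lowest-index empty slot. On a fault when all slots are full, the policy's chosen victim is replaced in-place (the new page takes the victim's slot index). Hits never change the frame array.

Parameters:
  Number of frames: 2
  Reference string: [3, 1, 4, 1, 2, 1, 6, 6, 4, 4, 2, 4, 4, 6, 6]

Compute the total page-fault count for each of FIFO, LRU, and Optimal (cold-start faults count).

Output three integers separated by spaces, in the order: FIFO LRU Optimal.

--- FIFO ---
  step 0: ref 3 -> FAULT, frames=[3,-] (faults so far: 1)
  step 1: ref 1 -> FAULT, frames=[3,1] (faults so far: 2)
  step 2: ref 4 -> FAULT, evict 3, frames=[4,1] (faults so far: 3)
  step 3: ref 1 -> HIT, frames=[4,1] (faults so far: 3)
  step 4: ref 2 -> FAULT, evict 1, frames=[4,2] (faults so far: 4)
  step 5: ref 1 -> FAULT, evict 4, frames=[1,2] (faults so far: 5)
  step 6: ref 6 -> FAULT, evict 2, frames=[1,6] (faults so far: 6)
  step 7: ref 6 -> HIT, frames=[1,6] (faults so far: 6)
  step 8: ref 4 -> FAULT, evict 1, frames=[4,6] (faults so far: 7)
  step 9: ref 4 -> HIT, frames=[4,6] (faults so far: 7)
  step 10: ref 2 -> FAULT, evict 6, frames=[4,2] (faults so far: 8)
  step 11: ref 4 -> HIT, frames=[4,2] (faults so far: 8)
  step 12: ref 4 -> HIT, frames=[4,2] (faults so far: 8)
  step 13: ref 6 -> FAULT, evict 4, frames=[6,2] (faults so far: 9)
  step 14: ref 6 -> HIT, frames=[6,2] (faults so far: 9)
  FIFO total faults: 9
--- LRU ---
  step 0: ref 3 -> FAULT, frames=[3,-] (faults so far: 1)
  step 1: ref 1 -> FAULT, frames=[3,1] (faults so far: 2)
  step 2: ref 4 -> FAULT, evict 3, frames=[4,1] (faults so far: 3)
  step 3: ref 1 -> HIT, frames=[4,1] (faults so far: 3)
  step 4: ref 2 -> FAULT, evict 4, frames=[2,1] (faults so far: 4)
  step 5: ref 1 -> HIT, frames=[2,1] (faults so far: 4)
  step 6: ref 6 -> FAULT, evict 2, frames=[6,1] (faults so far: 5)
  step 7: ref 6 -> HIT, frames=[6,1] (faults so far: 5)
  step 8: ref 4 -> FAULT, evict 1, frames=[6,4] (faults so far: 6)
  step 9: ref 4 -> HIT, frames=[6,4] (faults so far: 6)
  step 10: ref 2 -> FAULT, evict 6, frames=[2,4] (faults so far: 7)
  step 11: ref 4 -> HIT, frames=[2,4] (faults so far: 7)
  step 12: ref 4 -> HIT, frames=[2,4] (faults so far: 7)
  step 13: ref 6 -> FAULT, evict 2, frames=[6,4] (faults so far: 8)
  step 14: ref 6 -> HIT, frames=[6,4] (faults so far: 8)
  LRU total faults: 8
--- Optimal ---
  step 0: ref 3 -> FAULT, frames=[3,-] (faults so far: 1)
  step 1: ref 1 -> FAULT, frames=[3,1] (faults so far: 2)
  step 2: ref 4 -> FAULT, evict 3, frames=[4,1] (faults so far: 3)
  step 3: ref 1 -> HIT, frames=[4,1] (faults so far: 3)
  step 4: ref 2 -> FAULT, evict 4, frames=[2,1] (faults so far: 4)
  step 5: ref 1 -> HIT, frames=[2,1] (faults so far: 4)
  step 6: ref 6 -> FAULT, evict 1, frames=[2,6] (faults so far: 5)
  step 7: ref 6 -> HIT, frames=[2,6] (faults so far: 5)
  step 8: ref 4 -> FAULT, evict 6, frames=[2,4] (faults so far: 6)
  step 9: ref 4 -> HIT, frames=[2,4] (faults so far: 6)
  step 10: ref 2 -> HIT, frames=[2,4] (faults so far: 6)
  step 11: ref 4 -> HIT, frames=[2,4] (faults so far: 6)
  step 12: ref 4 -> HIT, frames=[2,4] (faults so far: 6)
  step 13: ref 6 -> FAULT, evict 2, frames=[6,4] (faults so far: 7)
  step 14: ref 6 -> HIT, frames=[6,4] (faults so far: 7)
  Optimal total faults: 7

Answer: 9 8 7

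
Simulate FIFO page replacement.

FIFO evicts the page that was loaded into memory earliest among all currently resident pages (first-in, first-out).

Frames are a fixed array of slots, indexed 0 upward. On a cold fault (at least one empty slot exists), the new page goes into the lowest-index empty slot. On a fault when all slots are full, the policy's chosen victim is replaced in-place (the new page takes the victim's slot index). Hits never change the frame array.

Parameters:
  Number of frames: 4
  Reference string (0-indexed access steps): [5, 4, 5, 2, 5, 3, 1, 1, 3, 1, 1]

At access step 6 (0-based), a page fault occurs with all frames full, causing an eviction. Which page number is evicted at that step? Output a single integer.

Answer: 5

Derivation:
Step 0: ref 5 -> FAULT, frames=[5,-,-,-]
Step 1: ref 4 -> FAULT, frames=[5,4,-,-]
Step 2: ref 5 -> HIT, frames=[5,4,-,-]
Step 3: ref 2 -> FAULT, frames=[5,4,2,-]
Step 4: ref 5 -> HIT, frames=[5,4,2,-]
Step 5: ref 3 -> FAULT, frames=[5,4,2,3]
Step 6: ref 1 -> FAULT, evict 5, frames=[1,4,2,3]
At step 6: evicted page 5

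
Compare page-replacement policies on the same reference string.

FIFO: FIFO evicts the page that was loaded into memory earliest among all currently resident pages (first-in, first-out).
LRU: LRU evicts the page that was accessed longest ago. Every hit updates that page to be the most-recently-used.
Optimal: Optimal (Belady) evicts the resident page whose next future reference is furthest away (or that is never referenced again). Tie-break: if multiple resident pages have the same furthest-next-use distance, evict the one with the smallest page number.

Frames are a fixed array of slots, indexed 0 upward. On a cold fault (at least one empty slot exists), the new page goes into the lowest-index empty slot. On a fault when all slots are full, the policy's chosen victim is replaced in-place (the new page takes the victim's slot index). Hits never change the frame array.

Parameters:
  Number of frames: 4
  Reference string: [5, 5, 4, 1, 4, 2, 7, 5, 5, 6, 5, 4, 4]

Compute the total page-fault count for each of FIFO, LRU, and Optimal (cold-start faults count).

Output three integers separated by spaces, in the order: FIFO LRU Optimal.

--- FIFO ---
  step 0: ref 5 -> FAULT, frames=[5,-,-,-] (faults so far: 1)
  step 1: ref 5 -> HIT, frames=[5,-,-,-] (faults so far: 1)
  step 2: ref 4 -> FAULT, frames=[5,4,-,-] (faults so far: 2)
  step 3: ref 1 -> FAULT, frames=[5,4,1,-] (faults so far: 3)
  step 4: ref 4 -> HIT, frames=[5,4,1,-] (faults so far: 3)
  step 5: ref 2 -> FAULT, frames=[5,4,1,2] (faults so far: 4)
  step 6: ref 7 -> FAULT, evict 5, frames=[7,4,1,2] (faults so far: 5)
  step 7: ref 5 -> FAULT, evict 4, frames=[7,5,1,2] (faults so far: 6)
  step 8: ref 5 -> HIT, frames=[7,5,1,2] (faults so far: 6)
  step 9: ref 6 -> FAULT, evict 1, frames=[7,5,6,2] (faults so far: 7)
  step 10: ref 5 -> HIT, frames=[7,5,6,2] (faults so far: 7)
  step 11: ref 4 -> FAULT, evict 2, frames=[7,5,6,4] (faults so far: 8)
  step 12: ref 4 -> HIT, frames=[7,5,6,4] (faults so far: 8)
  FIFO total faults: 8
--- LRU ---
  step 0: ref 5 -> FAULT, frames=[5,-,-,-] (faults so far: 1)
  step 1: ref 5 -> HIT, frames=[5,-,-,-] (faults so far: 1)
  step 2: ref 4 -> FAULT, frames=[5,4,-,-] (faults so far: 2)
  step 3: ref 1 -> FAULT, frames=[5,4,1,-] (faults so far: 3)
  step 4: ref 4 -> HIT, frames=[5,4,1,-] (faults so far: 3)
  step 5: ref 2 -> FAULT, frames=[5,4,1,2] (faults so far: 4)
  step 6: ref 7 -> FAULT, evict 5, frames=[7,4,1,2] (faults so far: 5)
  step 7: ref 5 -> FAULT, evict 1, frames=[7,4,5,2] (faults so far: 6)
  step 8: ref 5 -> HIT, frames=[7,4,5,2] (faults so far: 6)
  step 9: ref 6 -> FAULT, evict 4, frames=[7,6,5,2] (faults so far: 7)
  step 10: ref 5 -> HIT, frames=[7,6,5,2] (faults so far: 7)
  step 11: ref 4 -> FAULT, evict 2, frames=[7,6,5,4] (faults so far: 8)
  step 12: ref 4 -> HIT, frames=[7,6,5,4] (faults so far: 8)
  LRU total faults: 8
--- Optimal ---
  step 0: ref 5 -> FAULT, frames=[5,-,-,-] (faults so far: 1)
  step 1: ref 5 -> HIT, frames=[5,-,-,-] (faults so far: 1)
  step 2: ref 4 -> FAULT, frames=[5,4,-,-] (faults so far: 2)
  step 3: ref 1 -> FAULT, frames=[5,4,1,-] (faults so far: 3)
  step 4: ref 4 -> HIT, frames=[5,4,1,-] (faults so far: 3)
  step 5: ref 2 -> FAULT, frames=[5,4,1,2] (faults so far: 4)
  step 6: ref 7 -> FAULT, evict 1, frames=[5,4,7,2] (faults so far: 5)
  step 7: ref 5 -> HIT, frames=[5,4,7,2] (faults so far: 5)
  step 8: ref 5 -> HIT, frames=[5,4,7,2] (faults so far: 5)
  step 9: ref 6 -> FAULT, evict 2, frames=[5,4,7,6] (faults so far: 6)
  step 10: ref 5 -> HIT, frames=[5,4,7,6] (faults so far: 6)
  step 11: ref 4 -> HIT, frames=[5,4,7,6] (faults so far: 6)
  step 12: ref 4 -> HIT, frames=[5,4,7,6] (faults so far: 6)
  Optimal total faults: 6

Answer: 8 8 6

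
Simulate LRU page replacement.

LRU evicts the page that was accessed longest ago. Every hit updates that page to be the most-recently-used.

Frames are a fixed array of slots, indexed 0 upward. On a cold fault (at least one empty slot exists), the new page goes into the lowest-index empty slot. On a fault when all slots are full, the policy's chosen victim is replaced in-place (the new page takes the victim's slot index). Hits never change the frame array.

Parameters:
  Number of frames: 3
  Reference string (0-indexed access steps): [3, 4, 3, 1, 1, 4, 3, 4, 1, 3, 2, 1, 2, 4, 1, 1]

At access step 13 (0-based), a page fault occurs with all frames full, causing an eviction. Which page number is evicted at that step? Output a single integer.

Step 0: ref 3 -> FAULT, frames=[3,-,-]
Step 1: ref 4 -> FAULT, frames=[3,4,-]
Step 2: ref 3 -> HIT, frames=[3,4,-]
Step 3: ref 1 -> FAULT, frames=[3,4,1]
Step 4: ref 1 -> HIT, frames=[3,4,1]
Step 5: ref 4 -> HIT, frames=[3,4,1]
Step 6: ref 3 -> HIT, frames=[3,4,1]
Step 7: ref 4 -> HIT, frames=[3,4,1]
Step 8: ref 1 -> HIT, frames=[3,4,1]
Step 9: ref 3 -> HIT, frames=[3,4,1]
Step 10: ref 2 -> FAULT, evict 4, frames=[3,2,1]
Step 11: ref 1 -> HIT, frames=[3,2,1]
Step 12: ref 2 -> HIT, frames=[3,2,1]
Step 13: ref 4 -> FAULT, evict 3, frames=[4,2,1]
At step 13: evicted page 3

Answer: 3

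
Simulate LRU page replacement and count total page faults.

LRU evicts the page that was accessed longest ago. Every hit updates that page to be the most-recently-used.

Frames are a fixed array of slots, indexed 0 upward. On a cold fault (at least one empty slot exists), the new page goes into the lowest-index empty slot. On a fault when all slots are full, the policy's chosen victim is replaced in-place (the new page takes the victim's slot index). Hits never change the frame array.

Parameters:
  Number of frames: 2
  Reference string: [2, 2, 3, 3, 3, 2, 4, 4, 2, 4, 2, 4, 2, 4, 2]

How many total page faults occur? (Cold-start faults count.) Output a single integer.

Step 0: ref 2 → FAULT, frames=[2,-]
Step 1: ref 2 → HIT, frames=[2,-]
Step 2: ref 3 → FAULT, frames=[2,3]
Step 3: ref 3 → HIT, frames=[2,3]
Step 4: ref 3 → HIT, frames=[2,3]
Step 5: ref 2 → HIT, frames=[2,3]
Step 6: ref 4 → FAULT (evict 3), frames=[2,4]
Step 7: ref 4 → HIT, frames=[2,4]
Step 8: ref 2 → HIT, frames=[2,4]
Step 9: ref 4 → HIT, frames=[2,4]
Step 10: ref 2 → HIT, frames=[2,4]
Step 11: ref 4 → HIT, frames=[2,4]
Step 12: ref 2 → HIT, frames=[2,4]
Step 13: ref 4 → HIT, frames=[2,4]
Step 14: ref 2 → HIT, frames=[2,4]
Total faults: 3

Answer: 3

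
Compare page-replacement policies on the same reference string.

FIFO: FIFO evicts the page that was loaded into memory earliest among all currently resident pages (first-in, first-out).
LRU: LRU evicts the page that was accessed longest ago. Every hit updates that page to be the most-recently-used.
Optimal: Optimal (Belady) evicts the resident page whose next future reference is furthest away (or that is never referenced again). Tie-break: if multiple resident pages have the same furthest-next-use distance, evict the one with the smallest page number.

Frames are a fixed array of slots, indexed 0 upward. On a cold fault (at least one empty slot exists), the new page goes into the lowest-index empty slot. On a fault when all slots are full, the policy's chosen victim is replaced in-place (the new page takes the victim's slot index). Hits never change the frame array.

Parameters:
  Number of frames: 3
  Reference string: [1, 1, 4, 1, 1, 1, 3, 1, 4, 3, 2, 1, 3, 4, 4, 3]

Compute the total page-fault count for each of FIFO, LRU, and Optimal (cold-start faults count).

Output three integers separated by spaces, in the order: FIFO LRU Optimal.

--- FIFO ---
  step 0: ref 1 -> FAULT, frames=[1,-,-] (faults so far: 1)
  step 1: ref 1 -> HIT, frames=[1,-,-] (faults so far: 1)
  step 2: ref 4 -> FAULT, frames=[1,4,-] (faults so far: 2)
  step 3: ref 1 -> HIT, frames=[1,4,-] (faults so far: 2)
  step 4: ref 1 -> HIT, frames=[1,4,-] (faults so far: 2)
  step 5: ref 1 -> HIT, frames=[1,4,-] (faults so far: 2)
  step 6: ref 3 -> FAULT, frames=[1,4,3] (faults so far: 3)
  step 7: ref 1 -> HIT, frames=[1,4,3] (faults so far: 3)
  step 8: ref 4 -> HIT, frames=[1,4,3] (faults so far: 3)
  step 9: ref 3 -> HIT, frames=[1,4,3] (faults so far: 3)
  step 10: ref 2 -> FAULT, evict 1, frames=[2,4,3] (faults so far: 4)
  step 11: ref 1 -> FAULT, evict 4, frames=[2,1,3] (faults so far: 5)
  step 12: ref 3 -> HIT, frames=[2,1,3] (faults so far: 5)
  step 13: ref 4 -> FAULT, evict 3, frames=[2,1,4] (faults so far: 6)
  step 14: ref 4 -> HIT, frames=[2,1,4] (faults so far: 6)
  step 15: ref 3 -> FAULT, evict 2, frames=[3,1,4] (faults so far: 7)
  FIFO total faults: 7
--- LRU ---
  step 0: ref 1 -> FAULT, frames=[1,-,-] (faults so far: 1)
  step 1: ref 1 -> HIT, frames=[1,-,-] (faults so far: 1)
  step 2: ref 4 -> FAULT, frames=[1,4,-] (faults so far: 2)
  step 3: ref 1 -> HIT, frames=[1,4,-] (faults so far: 2)
  step 4: ref 1 -> HIT, frames=[1,4,-] (faults so far: 2)
  step 5: ref 1 -> HIT, frames=[1,4,-] (faults so far: 2)
  step 6: ref 3 -> FAULT, frames=[1,4,3] (faults so far: 3)
  step 7: ref 1 -> HIT, frames=[1,4,3] (faults so far: 3)
  step 8: ref 4 -> HIT, frames=[1,4,3] (faults so far: 3)
  step 9: ref 3 -> HIT, frames=[1,4,3] (faults so far: 3)
  step 10: ref 2 -> FAULT, evict 1, frames=[2,4,3] (faults so far: 4)
  step 11: ref 1 -> FAULT, evict 4, frames=[2,1,3] (faults so far: 5)
  step 12: ref 3 -> HIT, frames=[2,1,3] (faults so far: 5)
  step 13: ref 4 -> FAULT, evict 2, frames=[4,1,3] (faults so far: 6)
  step 14: ref 4 -> HIT, frames=[4,1,3] (faults so far: 6)
  step 15: ref 3 -> HIT, frames=[4,1,3] (faults so far: 6)
  LRU total faults: 6
--- Optimal ---
  step 0: ref 1 -> FAULT, frames=[1,-,-] (faults so far: 1)
  step 1: ref 1 -> HIT, frames=[1,-,-] (faults so far: 1)
  step 2: ref 4 -> FAULT, frames=[1,4,-] (faults so far: 2)
  step 3: ref 1 -> HIT, frames=[1,4,-] (faults so far: 2)
  step 4: ref 1 -> HIT, frames=[1,4,-] (faults so far: 2)
  step 5: ref 1 -> HIT, frames=[1,4,-] (faults so far: 2)
  step 6: ref 3 -> FAULT, frames=[1,4,3] (faults so far: 3)
  step 7: ref 1 -> HIT, frames=[1,4,3] (faults so far: 3)
  step 8: ref 4 -> HIT, frames=[1,4,3] (faults so far: 3)
  step 9: ref 3 -> HIT, frames=[1,4,3] (faults so far: 3)
  step 10: ref 2 -> FAULT, evict 4, frames=[1,2,3] (faults so far: 4)
  step 11: ref 1 -> HIT, frames=[1,2,3] (faults so far: 4)
  step 12: ref 3 -> HIT, frames=[1,2,3] (faults so far: 4)
  step 13: ref 4 -> FAULT, evict 1, frames=[4,2,3] (faults so far: 5)
  step 14: ref 4 -> HIT, frames=[4,2,3] (faults so far: 5)
  step 15: ref 3 -> HIT, frames=[4,2,3] (faults so far: 5)
  Optimal total faults: 5

Answer: 7 6 5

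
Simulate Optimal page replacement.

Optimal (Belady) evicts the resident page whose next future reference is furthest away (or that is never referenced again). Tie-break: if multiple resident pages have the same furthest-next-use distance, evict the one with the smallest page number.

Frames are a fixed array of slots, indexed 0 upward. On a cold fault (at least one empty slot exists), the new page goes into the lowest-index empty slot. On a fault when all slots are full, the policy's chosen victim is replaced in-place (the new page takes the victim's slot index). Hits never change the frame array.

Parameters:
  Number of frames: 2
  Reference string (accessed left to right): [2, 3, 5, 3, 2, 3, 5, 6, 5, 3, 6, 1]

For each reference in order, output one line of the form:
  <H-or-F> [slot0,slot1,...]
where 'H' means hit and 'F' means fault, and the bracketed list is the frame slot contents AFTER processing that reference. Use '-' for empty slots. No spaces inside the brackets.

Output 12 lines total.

F [2,-]
F [2,3]
F [5,3]
H [5,3]
F [2,3]
H [2,3]
F [5,3]
F [5,6]
H [5,6]
F [3,6]
H [3,6]
F [1,6]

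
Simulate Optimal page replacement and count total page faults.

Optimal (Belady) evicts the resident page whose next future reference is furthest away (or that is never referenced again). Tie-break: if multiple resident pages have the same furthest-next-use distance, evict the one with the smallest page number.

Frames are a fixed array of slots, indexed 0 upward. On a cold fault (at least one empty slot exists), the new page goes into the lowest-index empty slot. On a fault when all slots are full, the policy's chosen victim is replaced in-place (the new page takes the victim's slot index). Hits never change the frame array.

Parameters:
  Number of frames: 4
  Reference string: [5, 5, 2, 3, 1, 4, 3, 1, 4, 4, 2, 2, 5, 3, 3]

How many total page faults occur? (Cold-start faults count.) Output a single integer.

Step 0: ref 5 → FAULT, frames=[5,-,-,-]
Step 1: ref 5 → HIT, frames=[5,-,-,-]
Step 2: ref 2 → FAULT, frames=[5,2,-,-]
Step 3: ref 3 → FAULT, frames=[5,2,3,-]
Step 4: ref 1 → FAULT, frames=[5,2,3,1]
Step 5: ref 4 → FAULT (evict 5), frames=[4,2,3,1]
Step 6: ref 3 → HIT, frames=[4,2,3,1]
Step 7: ref 1 → HIT, frames=[4,2,3,1]
Step 8: ref 4 → HIT, frames=[4,2,3,1]
Step 9: ref 4 → HIT, frames=[4,2,3,1]
Step 10: ref 2 → HIT, frames=[4,2,3,1]
Step 11: ref 2 → HIT, frames=[4,2,3,1]
Step 12: ref 5 → FAULT (evict 1), frames=[4,2,3,5]
Step 13: ref 3 → HIT, frames=[4,2,3,5]
Step 14: ref 3 → HIT, frames=[4,2,3,5]
Total faults: 6

Answer: 6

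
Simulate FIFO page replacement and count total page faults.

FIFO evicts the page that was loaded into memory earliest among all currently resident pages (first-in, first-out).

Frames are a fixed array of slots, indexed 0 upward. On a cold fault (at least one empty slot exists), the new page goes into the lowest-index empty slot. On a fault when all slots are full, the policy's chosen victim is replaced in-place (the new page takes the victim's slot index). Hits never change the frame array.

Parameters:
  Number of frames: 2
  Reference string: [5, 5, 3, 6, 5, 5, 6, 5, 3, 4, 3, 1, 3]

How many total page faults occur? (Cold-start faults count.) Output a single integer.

Step 0: ref 5 → FAULT, frames=[5,-]
Step 1: ref 5 → HIT, frames=[5,-]
Step 2: ref 3 → FAULT, frames=[5,3]
Step 3: ref 6 → FAULT (evict 5), frames=[6,3]
Step 4: ref 5 → FAULT (evict 3), frames=[6,5]
Step 5: ref 5 → HIT, frames=[6,5]
Step 6: ref 6 → HIT, frames=[6,5]
Step 7: ref 5 → HIT, frames=[6,5]
Step 8: ref 3 → FAULT (evict 6), frames=[3,5]
Step 9: ref 4 → FAULT (evict 5), frames=[3,4]
Step 10: ref 3 → HIT, frames=[3,4]
Step 11: ref 1 → FAULT (evict 3), frames=[1,4]
Step 12: ref 3 → FAULT (evict 4), frames=[1,3]
Total faults: 8

Answer: 8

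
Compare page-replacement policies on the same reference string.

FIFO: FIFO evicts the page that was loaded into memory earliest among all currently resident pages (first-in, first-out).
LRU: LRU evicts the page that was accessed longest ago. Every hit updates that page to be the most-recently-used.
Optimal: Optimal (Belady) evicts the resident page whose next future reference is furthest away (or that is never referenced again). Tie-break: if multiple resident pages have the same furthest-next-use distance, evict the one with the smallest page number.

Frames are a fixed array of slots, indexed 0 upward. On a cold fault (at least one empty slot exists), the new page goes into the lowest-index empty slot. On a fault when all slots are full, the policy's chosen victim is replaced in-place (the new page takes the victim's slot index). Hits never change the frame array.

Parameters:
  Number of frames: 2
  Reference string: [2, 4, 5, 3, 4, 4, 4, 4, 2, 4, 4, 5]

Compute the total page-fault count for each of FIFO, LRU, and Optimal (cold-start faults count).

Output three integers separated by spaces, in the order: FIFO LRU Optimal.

Answer: 7 7 6

Derivation:
--- FIFO ---
  step 0: ref 2 -> FAULT, frames=[2,-] (faults so far: 1)
  step 1: ref 4 -> FAULT, frames=[2,4] (faults so far: 2)
  step 2: ref 5 -> FAULT, evict 2, frames=[5,4] (faults so far: 3)
  step 3: ref 3 -> FAULT, evict 4, frames=[5,3] (faults so far: 4)
  step 4: ref 4 -> FAULT, evict 5, frames=[4,3] (faults so far: 5)
  step 5: ref 4 -> HIT, frames=[4,3] (faults so far: 5)
  step 6: ref 4 -> HIT, frames=[4,3] (faults so far: 5)
  step 7: ref 4 -> HIT, frames=[4,3] (faults so far: 5)
  step 8: ref 2 -> FAULT, evict 3, frames=[4,2] (faults so far: 6)
  step 9: ref 4 -> HIT, frames=[4,2] (faults so far: 6)
  step 10: ref 4 -> HIT, frames=[4,2] (faults so far: 6)
  step 11: ref 5 -> FAULT, evict 4, frames=[5,2] (faults so far: 7)
  FIFO total faults: 7
--- LRU ---
  step 0: ref 2 -> FAULT, frames=[2,-] (faults so far: 1)
  step 1: ref 4 -> FAULT, frames=[2,4] (faults so far: 2)
  step 2: ref 5 -> FAULT, evict 2, frames=[5,4] (faults so far: 3)
  step 3: ref 3 -> FAULT, evict 4, frames=[5,3] (faults so far: 4)
  step 4: ref 4 -> FAULT, evict 5, frames=[4,3] (faults so far: 5)
  step 5: ref 4 -> HIT, frames=[4,3] (faults so far: 5)
  step 6: ref 4 -> HIT, frames=[4,3] (faults so far: 5)
  step 7: ref 4 -> HIT, frames=[4,3] (faults so far: 5)
  step 8: ref 2 -> FAULT, evict 3, frames=[4,2] (faults so far: 6)
  step 9: ref 4 -> HIT, frames=[4,2] (faults so far: 6)
  step 10: ref 4 -> HIT, frames=[4,2] (faults so far: 6)
  step 11: ref 5 -> FAULT, evict 2, frames=[4,5] (faults so far: 7)
  LRU total faults: 7
--- Optimal ---
  step 0: ref 2 -> FAULT, frames=[2,-] (faults so far: 1)
  step 1: ref 4 -> FAULT, frames=[2,4] (faults so far: 2)
  step 2: ref 5 -> FAULT, evict 2, frames=[5,4] (faults so far: 3)
  step 3: ref 3 -> FAULT, evict 5, frames=[3,4] (faults so far: 4)
  step 4: ref 4 -> HIT, frames=[3,4] (faults so far: 4)
  step 5: ref 4 -> HIT, frames=[3,4] (faults so far: 4)
  step 6: ref 4 -> HIT, frames=[3,4] (faults so far: 4)
  step 7: ref 4 -> HIT, frames=[3,4] (faults so far: 4)
  step 8: ref 2 -> FAULT, evict 3, frames=[2,4] (faults so far: 5)
  step 9: ref 4 -> HIT, frames=[2,4] (faults so far: 5)
  step 10: ref 4 -> HIT, frames=[2,4] (faults so far: 5)
  step 11: ref 5 -> FAULT, evict 2, frames=[5,4] (faults so far: 6)
  Optimal total faults: 6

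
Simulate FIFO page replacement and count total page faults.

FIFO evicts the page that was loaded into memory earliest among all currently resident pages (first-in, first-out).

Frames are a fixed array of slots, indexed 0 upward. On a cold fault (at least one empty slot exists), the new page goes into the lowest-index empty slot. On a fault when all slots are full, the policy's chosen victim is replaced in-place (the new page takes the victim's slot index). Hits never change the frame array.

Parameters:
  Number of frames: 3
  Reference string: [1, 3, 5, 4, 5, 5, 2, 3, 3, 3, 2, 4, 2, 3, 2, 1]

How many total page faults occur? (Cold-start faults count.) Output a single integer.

Answer: 7

Derivation:
Step 0: ref 1 → FAULT, frames=[1,-,-]
Step 1: ref 3 → FAULT, frames=[1,3,-]
Step 2: ref 5 → FAULT, frames=[1,3,5]
Step 3: ref 4 → FAULT (evict 1), frames=[4,3,5]
Step 4: ref 5 → HIT, frames=[4,3,5]
Step 5: ref 5 → HIT, frames=[4,3,5]
Step 6: ref 2 → FAULT (evict 3), frames=[4,2,5]
Step 7: ref 3 → FAULT (evict 5), frames=[4,2,3]
Step 8: ref 3 → HIT, frames=[4,2,3]
Step 9: ref 3 → HIT, frames=[4,2,3]
Step 10: ref 2 → HIT, frames=[4,2,3]
Step 11: ref 4 → HIT, frames=[4,2,3]
Step 12: ref 2 → HIT, frames=[4,2,3]
Step 13: ref 3 → HIT, frames=[4,2,3]
Step 14: ref 2 → HIT, frames=[4,2,3]
Step 15: ref 1 → FAULT (evict 4), frames=[1,2,3]
Total faults: 7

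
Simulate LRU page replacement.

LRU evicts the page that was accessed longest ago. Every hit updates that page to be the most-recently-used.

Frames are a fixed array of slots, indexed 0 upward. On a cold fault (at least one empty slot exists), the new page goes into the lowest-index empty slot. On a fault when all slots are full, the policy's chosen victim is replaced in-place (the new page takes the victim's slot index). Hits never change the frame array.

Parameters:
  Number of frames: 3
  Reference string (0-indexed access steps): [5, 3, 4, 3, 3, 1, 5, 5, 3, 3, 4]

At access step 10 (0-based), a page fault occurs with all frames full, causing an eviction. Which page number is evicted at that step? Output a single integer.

Answer: 1

Derivation:
Step 0: ref 5 -> FAULT, frames=[5,-,-]
Step 1: ref 3 -> FAULT, frames=[5,3,-]
Step 2: ref 4 -> FAULT, frames=[5,3,4]
Step 3: ref 3 -> HIT, frames=[5,3,4]
Step 4: ref 3 -> HIT, frames=[5,3,4]
Step 5: ref 1 -> FAULT, evict 5, frames=[1,3,4]
Step 6: ref 5 -> FAULT, evict 4, frames=[1,3,5]
Step 7: ref 5 -> HIT, frames=[1,3,5]
Step 8: ref 3 -> HIT, frames=[1,3,5]
Step 9: ref 3 -> HIT, frames=[1,3,5]
Step 10: ref 4 -> FAULT, evict 1, frames=[4,3,5]
At step 10: evicted page 1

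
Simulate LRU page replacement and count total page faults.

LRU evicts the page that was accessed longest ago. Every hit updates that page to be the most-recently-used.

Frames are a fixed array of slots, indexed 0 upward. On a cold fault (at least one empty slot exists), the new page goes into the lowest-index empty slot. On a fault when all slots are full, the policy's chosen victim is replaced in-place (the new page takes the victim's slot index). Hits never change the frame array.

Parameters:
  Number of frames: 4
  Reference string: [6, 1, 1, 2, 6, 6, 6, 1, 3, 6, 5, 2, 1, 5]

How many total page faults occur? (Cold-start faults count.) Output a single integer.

Step 0: ref 6 → FAULT, frames=[6,-,-,-]
Step 1: ref 1 → FAULT, frames=[6,1,-,-]
Step 2: ref 1 → HIT, frames=[6,1,-,-]
Step 3: ref 2 → FAULT, frames=[6,1,2,-]
Step 4: ref 6 → HIT, frames=[6,1,2,-]
Step 5: ref 6 → HIT, frames=[6,1,2,-]
Step 6: ref 6 → HIT, frames=[6,1,2,-]
Step 7: ref 1 → HIT, frames=[6,1,2,-]
Step 8: ref 3 → FAULT, frames=[6,1,2,3]
Step 9: ref 6 → HIT, frames=[6,1,2,3]
Step 10: ref 5 → FAULT (evict 2), frames=[6,1,5,3]
Step 11: ref 2 → FAULT (evict 1), frames=[6,2,5,3]
Step 12: ref 1 → FAULT (evict 3), frames=[6,2,5,1]
Step 13: ref 5 → HIT, frames=[6,2,5,1]
Total faults: 7

Answer: 7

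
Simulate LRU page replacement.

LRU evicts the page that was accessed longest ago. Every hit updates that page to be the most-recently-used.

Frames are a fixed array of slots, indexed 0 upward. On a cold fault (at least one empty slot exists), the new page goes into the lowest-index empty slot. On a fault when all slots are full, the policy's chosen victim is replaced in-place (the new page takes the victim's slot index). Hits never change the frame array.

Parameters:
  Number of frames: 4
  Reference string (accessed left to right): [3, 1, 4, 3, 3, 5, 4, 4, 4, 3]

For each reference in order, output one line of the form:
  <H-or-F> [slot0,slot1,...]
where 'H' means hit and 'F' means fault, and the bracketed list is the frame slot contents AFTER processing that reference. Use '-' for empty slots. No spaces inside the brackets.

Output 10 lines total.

F [3,-,-,-]
F [3,1,-,-]
F [3,1,4,-]
H [3,1,4,-]
H [3,1,4,-]
F [3,1,4,5]
H [3,1,4,5]
H [3,1,4,5]
H [3,1,4,5]
H [3,1,4,5]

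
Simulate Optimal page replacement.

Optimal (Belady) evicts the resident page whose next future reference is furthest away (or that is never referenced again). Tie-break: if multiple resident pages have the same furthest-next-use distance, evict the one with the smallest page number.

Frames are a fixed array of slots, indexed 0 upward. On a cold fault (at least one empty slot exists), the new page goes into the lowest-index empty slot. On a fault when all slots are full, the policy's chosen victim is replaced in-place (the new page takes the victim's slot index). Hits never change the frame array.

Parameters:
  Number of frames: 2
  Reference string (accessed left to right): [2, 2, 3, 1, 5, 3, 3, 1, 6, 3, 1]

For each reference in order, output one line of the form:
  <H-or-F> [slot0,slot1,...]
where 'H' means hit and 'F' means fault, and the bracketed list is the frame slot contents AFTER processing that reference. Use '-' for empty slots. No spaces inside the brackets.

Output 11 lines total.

F [2,-]
H [2,-]
F [2,3]
F [1,3]
F [5,3]
H [5,3]
H [5,3]
F [1,3]
F [6,3]
H [6,3]
F [6,1]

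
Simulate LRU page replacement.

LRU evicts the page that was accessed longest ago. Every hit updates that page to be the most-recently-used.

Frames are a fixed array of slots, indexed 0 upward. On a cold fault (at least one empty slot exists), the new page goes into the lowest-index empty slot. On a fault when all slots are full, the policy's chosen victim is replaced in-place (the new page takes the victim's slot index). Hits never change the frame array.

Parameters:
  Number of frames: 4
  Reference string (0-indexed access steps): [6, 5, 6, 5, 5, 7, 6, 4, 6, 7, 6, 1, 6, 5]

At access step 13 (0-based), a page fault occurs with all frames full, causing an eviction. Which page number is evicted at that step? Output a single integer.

Answer: 4

Derivation:
Step 0: ref 6 -> FAULT, frames=[6,-,-,-]
Step 1: ref 5 -> FAULT, frames=[6,5,-,-]
Step 2: ref 6 -> HIT, frames=[6,5,-,-]
Step 3: ref 5 -> HIT, frames=[6,5,-,-]
Step 4: ref 5 -> HIT, frames=[6,5,-,-]
Step 5: ref 7 -> FAULT, frames=[6,5,7,-]
Step 6: ref 6 -> HIT, frames=[6,5,7,-]
Step 7: ref 4 -> FAULT, frames=[6,5,7,4]
Step 8: ref 6 -> HIT, frames=[6,5,7,4]
Step 9: ref 7 -> HIT, frames=[6,5,7,4]
Step 10: ref 6 -> HIT, frames=[6,5,7,4]
Step 11: ref 1 -> FAULT, evict 5, frames=[6,1,7,4]
Step 12: ref 6 -> HIT, frames=[6,1,7,4]
Step 13: ref 5 -> FAULT, evict 4, frames=[6,1,7,5]
At step 13: evicted page 4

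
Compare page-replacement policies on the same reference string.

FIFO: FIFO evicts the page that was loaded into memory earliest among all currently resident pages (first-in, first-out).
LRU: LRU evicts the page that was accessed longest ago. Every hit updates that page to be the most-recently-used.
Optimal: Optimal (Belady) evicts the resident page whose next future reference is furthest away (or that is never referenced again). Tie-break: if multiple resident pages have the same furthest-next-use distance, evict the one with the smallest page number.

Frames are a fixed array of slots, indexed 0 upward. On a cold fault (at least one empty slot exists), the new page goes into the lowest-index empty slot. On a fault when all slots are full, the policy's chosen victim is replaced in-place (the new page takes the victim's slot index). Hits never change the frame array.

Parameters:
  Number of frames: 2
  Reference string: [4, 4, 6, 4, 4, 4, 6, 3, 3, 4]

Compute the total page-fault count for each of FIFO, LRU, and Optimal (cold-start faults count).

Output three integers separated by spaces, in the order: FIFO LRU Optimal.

Answer: 4 4 3

Derivation:
--- FIFO ---
  step 0: ref 4 -> FAULT, frames=[4,-] (faults so far: 1)
  step 1: ref 4 -> HIT, frames=[4,-] (faults so far: 1)
  step 2: ref 6 -> FAULT, frames=[4,6] (faults so far: 2)
  step 3: ref 4 -> HIT, frames=[4,6] (faults so far: 2)
  step 4: ref 4 -> HIT, frames=[4,6] (faults so far: 2)
  step 5: ref 4 -> HIT, frames=[4,6] (faults so far: 2)
  step 6: ref 6 -> HIT, frames=[4,6] (faults so far: 2)
  step 7: ref 3 -> FAULT, evict 4, frames=[3,6] (faults so far: 3)
  step 8: ref 3 -> HIT, frames=[3,6] (faults so far: 3)
  step 9: ref 4 -> FAULT, evict 6, frames=[3,4] (faults so far: 4)
  FIFO total faults: 4
--- LRU ---
  step 0: ref 4 -> FAULT, frames=[4,-] (faults so far: 1)
  step 1: ref 4 -> HIT, frames=[4,-] (faults so far: 1)
  step 2: ref 6 -> FAULT, frames=[4,6] (faults so far: 2)
  step 3: ref 4 -> HIT, frames=[4,6] (faults so far: 2)
  step 4: ref 4 -> HIT, frames=[4,6] (faults so far: 2)
  step 5: ref 4 -> HIT, frames=[4,6] (faults so far: 2)
  step 6: ref 6 -> HIT, frames=[4,6] (faults so far: 2)
  step 7: ref 3 -> FAULT, evict 4, frames=[3,6] (faults so far: 3)
  step 8: ref 3 -> HIT, frames=[3,6] (faults so far: 3)
  step 9: ref 4 -> FAULT, evict 6, frames=[3,4] (faults so far: 4)
  LRU total faults: 4
--- Optimal ---
  step 0: ref 4 -> FAULT, frames=[4,-] (faults so far: 1)
  step 1: ref 4 -> HIT, frames=[4,-] (faults so far: 1)
  step 2: ref 6 -> FAULT, frames=[4,6] (faults so far: 2)
  step 3: ref 4 -> HIT, frames=[4,6] (faults so far: 2)
  step 4: ref 4 -> HIT, frames=[4,6] (faults so far: 2)
  step 5: ref 4 -> HIT, frames=[4,6] (faults so far: 2)
  step 6: ref 6 -> HIT, frames=[4,6] (faults so far: 2)
  step 7: ref 3 -> FAULT, evict 6, frames=[4,3] (faults so far: 3)
  step 8: ref 3 -> HIT, frames=[4,3] (faults so far: 3)
  step 9: ref 4 -> HIT, frames=[4,3] (faults so far: 3)
  Optimal total faults: 3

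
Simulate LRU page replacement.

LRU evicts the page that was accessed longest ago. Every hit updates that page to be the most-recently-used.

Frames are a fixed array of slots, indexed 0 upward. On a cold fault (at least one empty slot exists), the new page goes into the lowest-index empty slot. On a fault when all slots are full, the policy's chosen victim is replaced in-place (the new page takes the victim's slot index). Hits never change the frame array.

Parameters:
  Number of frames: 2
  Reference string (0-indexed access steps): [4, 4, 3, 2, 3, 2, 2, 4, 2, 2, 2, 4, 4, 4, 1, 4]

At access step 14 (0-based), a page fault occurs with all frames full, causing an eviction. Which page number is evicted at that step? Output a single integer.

Answer: 2

Derivation:
Step 0: ref 4 -> FAULT, frames=[4,-]
Step 1: ref 4 -> HIT, frames=[4,-]
Step 2: ref 3 -> FAULT, frames=[4,3]
Step 3: ref 2 -> FAULT, evict 4, frames=[2,3]
Step 4: ref 3 -> HIT, frames=[2,3]
Step 5: ref 2 -> HIT, frames=[2,3]
Step 6: ref 2 -> HIT, frames=[2,3]
Step 7: ref 4 -> FAULT, evict 3, frames=[2,4]
Step 8: ref 2 -> HIT, frames=[2,4]
Step 9: ref 2 -> HIT, frames=[2,4]
Step 10: ref 2 -> HIT, frames=[2,4]
Step 11: ref 4 -> HIT, frames=[2,4]
Step 12: ref 4 -> HIT, frames=[2,4]
Step 13: ref 4 -> HIT, frames=[2,4]
Step 14: ref 1 -> FAULT, evict 2, frames=[1,4]
At step 14: evicted page 2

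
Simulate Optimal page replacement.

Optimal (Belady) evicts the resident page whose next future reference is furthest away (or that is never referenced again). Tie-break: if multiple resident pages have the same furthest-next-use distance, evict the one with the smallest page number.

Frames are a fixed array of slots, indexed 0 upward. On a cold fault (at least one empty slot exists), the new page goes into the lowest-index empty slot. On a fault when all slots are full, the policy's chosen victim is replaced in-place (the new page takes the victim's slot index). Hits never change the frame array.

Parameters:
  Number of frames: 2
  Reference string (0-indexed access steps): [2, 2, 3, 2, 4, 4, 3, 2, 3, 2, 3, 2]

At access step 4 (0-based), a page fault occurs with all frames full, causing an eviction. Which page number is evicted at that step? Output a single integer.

Step 0: ref 2 -> FAULT, frames=[2,-]
Step 1: ref 2 -> HIT, frames=[2,-]
Step 2: ref 3 -> FAULT, frames=[2,3]
Step 3: ref 2 -> HIT, frames=[2,3]
Step 4: ref 4 -> FAULT, evict 2, frames=[4,3]
At step 4: evicted page 2

Answer: 2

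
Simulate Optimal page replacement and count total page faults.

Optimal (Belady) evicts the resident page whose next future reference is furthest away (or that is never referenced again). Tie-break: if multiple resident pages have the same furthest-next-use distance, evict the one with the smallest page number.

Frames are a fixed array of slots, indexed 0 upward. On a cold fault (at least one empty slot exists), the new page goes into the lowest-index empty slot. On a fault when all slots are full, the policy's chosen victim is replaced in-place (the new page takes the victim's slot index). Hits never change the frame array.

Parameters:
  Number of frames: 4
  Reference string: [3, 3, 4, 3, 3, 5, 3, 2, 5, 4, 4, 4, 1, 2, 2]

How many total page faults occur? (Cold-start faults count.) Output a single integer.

Answer: 5

Derivation:
Step 0: ref 3 → FAULT, frames=[3,-,-,-]
Step 1: ref 3 → HIT, frames=[3,-,-,-]
Step 2: ref 4 → FAULT, frames=[3,4,-,-]
Step 3: ref 3 → HIT, frames=[3,4,-,-]
Step 4: ref 3 → HIT, frames=[3,4,-,-]
Step 5: ref 5 → FAULT, frames=[3,4,5,-]
Step 6: ref 3 → HIT, frames=[3,4,5,-]
Step 7: ref 2 → FAULT, frames=[3,4,5,2]
Step 8: ref 5 → HIT, frames=[3,4,5,2]
Step 9: ref 4 → HIT, frames=[3,4,5,2]
Step 10: ref 4 → HIT, frames=[3,4,5,2]
Step 11: ref 4 → HIT, frames=[3,4,5,2]
Step 12: ref 1 → FAULT (evict 3), frames=[1,4,5,2]
Step 13: ref 2 → HIT, frames=[1,4,5,2]
Step 14: ref 2 → HIT, frames=[1,4,5,2]
Total faults: 5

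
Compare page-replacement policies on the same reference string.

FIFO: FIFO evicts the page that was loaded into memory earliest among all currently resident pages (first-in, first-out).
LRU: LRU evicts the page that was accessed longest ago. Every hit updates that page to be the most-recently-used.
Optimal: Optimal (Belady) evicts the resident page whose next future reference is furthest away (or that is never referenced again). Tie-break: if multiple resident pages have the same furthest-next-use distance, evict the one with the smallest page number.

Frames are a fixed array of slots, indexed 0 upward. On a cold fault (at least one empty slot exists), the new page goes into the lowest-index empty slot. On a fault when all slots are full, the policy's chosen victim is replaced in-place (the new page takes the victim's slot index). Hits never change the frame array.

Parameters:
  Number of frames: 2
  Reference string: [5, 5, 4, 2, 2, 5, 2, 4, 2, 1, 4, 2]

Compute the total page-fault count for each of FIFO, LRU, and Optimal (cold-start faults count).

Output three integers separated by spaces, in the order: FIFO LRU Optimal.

--- FIFO ---
  step 0: ref 5 -> FAULT, frames=[5,-] (faults so far: 1)
  step 1: ref 5 -> HIT, frames=[5,-] (faults so far: 1)
  step 2: ref 4 -> FAULT, frames=[5,4] (faults so far: 2)
  step 3: ref 2 -> FAULT, evict 5, frames=[2,4] (faults so far: 3)
  step 4: ref 2 -> HIT, frames=[2,4] (faults so far: 3)
  step 5: ref 5 -> FAULT, evict 4, frames=[2,5] (faults so far: 4)
  step 6: ref 2 -> HIT, frames=[2,5] (faults so far: 4)
  step 7: ref 4 -> FAULT, evict 2, frames=[4,5] (faults so far: 5)
  step 8: ref 2 -> FAULT, evict 5, frames=[4,2] (faults so far: 6)
  step 9: ref 1 -> FAULT, evict 4, frames=[1,2] (faults so far: 7)
  step 10: ref 4 -> FAULT, evict 2, frames=[1,4] (faults so far: 8)
  step 11: ref 2 -> FAULT, evict 1, frames=[2,4] (faults so far: 9)
  FIFO total faults: 9
--- LRU ---
  step 0: ref 5 -> FAULT, frames=[5,-] (faults so far: 1)
  step 1: ref 5 -> HIT, frames=[5,-] (faults so far: 1)
  step 2: ref 4 -> FAULT, frames=[5,4] (faults so far: 2)
  step 3: ref 2 -> FAULT, evict 5, frames=[2,4] (faults so far: 3)
  step 4: ref 2 -> HIT, frames=[2,4] (faults so far: 3)
  step 5: ref 5 -> FAULT, evict 4, frames=[2,5] (faults so far: 4)
  step 6: ref 2 -> HIT, frames=[2,5] (faults so far: 4)
  step 7: ref 4 -> FAULT, evict 5, frames=[2,4] (faults so far: 5)
  step 8: ref 2 -> HIT, frames=[2,4] (faults so far: 5)
  step 9: ref 1 -> FAULT, evict 4, frames=[2,1] (faults so far: 6)
  step 10: ref 4 -> FAULT, evict 2, frames=[4,1] (faults so far: 7)
  step 11: ref 2 -> FAULT, evict 1, frames=[4,2] (faults so far: 8)
  LRU total faults: 8
--- Optimal ---
  step 0: ref 5 -> FAULT, frames=[5,-] (faults so far: 1)
  step 1: ref 5 -> HIT, frames=[5,-] (faults so far: 1)
  step 2: ref 4 -> FAULT, frames=[5,4] (faults so far: 2)
  step 3: ref 2 -> FAULT, evict 4, frames=[5,2] (faults so far: 3)
  step 4: ref 2 -> HIT, frames=[5,2] (faults so far: 3)
  step 5: ref 5 -> HIT, frames=[5,2] (faults so far: 3)
  step 6: ref 2 -> HIT, frames=[5,2] (faults so far: 3)
  step 7: ref 4 -> FAULT, evict 5, frames=[4,2] (faults so far: 4)
  step 8: ref 2 -> HIT, frames=[4,2] (faults so far: 4)
  step 9: ref 1 -> FAULT, evict 2, frames=[4,1] (faults so far: 5)
  step 10: ref 4 -> HIT, frames=[4,1] (faults so far: 5)
  step 11: ref 2 -> FAULT, evict 1, frames=[4,2] (faults so far: 6)
  Optimal total faults: 6

Answer: 9 8 6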